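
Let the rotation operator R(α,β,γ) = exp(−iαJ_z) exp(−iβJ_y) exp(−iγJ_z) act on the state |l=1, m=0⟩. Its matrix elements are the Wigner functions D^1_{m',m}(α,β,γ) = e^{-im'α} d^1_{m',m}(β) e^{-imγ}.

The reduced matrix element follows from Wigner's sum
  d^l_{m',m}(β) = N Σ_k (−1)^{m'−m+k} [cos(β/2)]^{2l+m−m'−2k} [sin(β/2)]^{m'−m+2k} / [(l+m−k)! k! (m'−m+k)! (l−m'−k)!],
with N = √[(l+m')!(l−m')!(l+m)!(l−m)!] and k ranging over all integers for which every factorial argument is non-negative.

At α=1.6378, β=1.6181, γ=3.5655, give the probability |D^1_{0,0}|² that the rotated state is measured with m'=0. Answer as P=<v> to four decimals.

P=0.0022

Split into d^1_{0,0}(β=1.6181) × two z-phases.
c=cos(1.6181/2)=0.690186, s=sin(1.6181/2)=0.723632; N=√[1·1·1·1]=1.000000
Admissible k: 0..1 (factorial args all ≥0)
  k=0: (−1)^0·1.0000/(1)·0.6902^2·0.7236^0 = +0.476357
  k=1: (−1)^1·1.0000/(1)·0.6902^0·0.7236^2 = -0.523643
d^1_{0,0}(1.6181) = +0.476357 -0.523643 = -0.047286
|D^1_{0,0}|² = |d^1_{0,0}(β)|² = (-0.047286)² = 0.002236 (the z-rotation phases have unit modulus)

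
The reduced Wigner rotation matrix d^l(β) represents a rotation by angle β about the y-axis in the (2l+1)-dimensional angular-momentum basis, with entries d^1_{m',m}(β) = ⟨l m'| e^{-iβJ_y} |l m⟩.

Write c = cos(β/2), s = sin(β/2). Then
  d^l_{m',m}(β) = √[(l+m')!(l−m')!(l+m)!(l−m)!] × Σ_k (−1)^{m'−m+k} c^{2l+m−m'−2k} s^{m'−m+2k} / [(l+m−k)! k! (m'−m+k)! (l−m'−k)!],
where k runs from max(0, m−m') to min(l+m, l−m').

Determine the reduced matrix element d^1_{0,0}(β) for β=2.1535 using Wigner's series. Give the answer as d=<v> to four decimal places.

d^1_{0,0}(β=2.1535) via Wigner's sum:
Half-angle: c=0.474192, s=0.880421. N=√(1·1·1·1)=1.000000
k: max(0,(0)−(0))=0 … min(1+(0),1−(0))=1
  k=0: (−1)^0·1.0000/(1)·0.4742^2·0.8804^0 = +0.224858
  k=1: (−1)^1·1.0000/(1)·0.4742^0·0.8804^2 = -0.775142
d^1_{0,0}(2.1535) = +0.224858 -0.775142 = -0.550283

d=-0.5503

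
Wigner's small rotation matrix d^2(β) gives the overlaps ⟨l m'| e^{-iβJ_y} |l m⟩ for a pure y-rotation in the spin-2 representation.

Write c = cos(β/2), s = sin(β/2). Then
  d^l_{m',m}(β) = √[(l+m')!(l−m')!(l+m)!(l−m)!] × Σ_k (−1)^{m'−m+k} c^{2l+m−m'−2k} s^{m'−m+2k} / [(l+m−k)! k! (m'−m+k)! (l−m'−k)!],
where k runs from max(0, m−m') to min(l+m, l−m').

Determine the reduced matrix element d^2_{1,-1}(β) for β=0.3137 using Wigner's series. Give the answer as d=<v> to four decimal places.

d^2_{1,-1}(β=0.3137) via Wigner's sum:
c=cos(0.3137/2)=0.987724, s=sin(0.3137/2)=0.156208; N=√[6·1·1·6]=6.000000
The bounds max(0,m−m')=0 and min(l+m,l−m')=1 give 2 terms
  k=0: (−1)^2·6.0000/(2)·0.9877^2·0.1562^2 = +0.071416
  k=1: (−1)^3·6.0000/(6)·0.9877^0·0.1562^4 = -0.000595
d^2_{1,-1}(0.3137) = +0.071416 -0.000595 = +0.070821

d=0.0708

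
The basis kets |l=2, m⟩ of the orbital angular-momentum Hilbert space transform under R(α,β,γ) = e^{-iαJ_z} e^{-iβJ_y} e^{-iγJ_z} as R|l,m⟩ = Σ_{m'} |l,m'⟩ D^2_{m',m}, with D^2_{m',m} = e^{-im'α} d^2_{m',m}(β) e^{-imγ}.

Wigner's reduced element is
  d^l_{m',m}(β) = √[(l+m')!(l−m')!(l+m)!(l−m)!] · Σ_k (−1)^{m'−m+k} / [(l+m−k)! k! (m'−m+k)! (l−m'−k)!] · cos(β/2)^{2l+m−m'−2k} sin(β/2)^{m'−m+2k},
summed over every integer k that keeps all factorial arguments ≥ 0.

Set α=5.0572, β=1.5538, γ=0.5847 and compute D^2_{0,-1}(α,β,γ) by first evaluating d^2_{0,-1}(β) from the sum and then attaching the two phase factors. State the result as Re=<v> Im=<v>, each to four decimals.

First d^2_{0,-1}(β=1.5538), then the phase factors e^{-i(0)α} and e^{-i(-1)γ}:
With c≡cos(β/2)=0.713090 and s≡sin(β/2)=0.701072, N=[2·2·1·6]^{1/2}=4.898979
The bounds max(0,m−m')=0 and min(l+m,l−m')=1 give 2 terms
  k=0: (−1)^1·4.8990/(2)·0.7131^3·0.7011^1 = -0.622690
  k=1: (−1)^2·4.8990/(2)·0.7131^1·0.7011^3 = +0.601878
d^2_{0,-1}(1.5538) = -0.622690 +0.601878 = -0.020812
Phases: e^{-i·(0)·5.0572}=+1.000000+0.000000i, e^{-i·(-1)·0.5847}=+0.833878+0.551949i ⇒ D=-0.017355-0.011487i

Re=-0.0174 Im=-0.0115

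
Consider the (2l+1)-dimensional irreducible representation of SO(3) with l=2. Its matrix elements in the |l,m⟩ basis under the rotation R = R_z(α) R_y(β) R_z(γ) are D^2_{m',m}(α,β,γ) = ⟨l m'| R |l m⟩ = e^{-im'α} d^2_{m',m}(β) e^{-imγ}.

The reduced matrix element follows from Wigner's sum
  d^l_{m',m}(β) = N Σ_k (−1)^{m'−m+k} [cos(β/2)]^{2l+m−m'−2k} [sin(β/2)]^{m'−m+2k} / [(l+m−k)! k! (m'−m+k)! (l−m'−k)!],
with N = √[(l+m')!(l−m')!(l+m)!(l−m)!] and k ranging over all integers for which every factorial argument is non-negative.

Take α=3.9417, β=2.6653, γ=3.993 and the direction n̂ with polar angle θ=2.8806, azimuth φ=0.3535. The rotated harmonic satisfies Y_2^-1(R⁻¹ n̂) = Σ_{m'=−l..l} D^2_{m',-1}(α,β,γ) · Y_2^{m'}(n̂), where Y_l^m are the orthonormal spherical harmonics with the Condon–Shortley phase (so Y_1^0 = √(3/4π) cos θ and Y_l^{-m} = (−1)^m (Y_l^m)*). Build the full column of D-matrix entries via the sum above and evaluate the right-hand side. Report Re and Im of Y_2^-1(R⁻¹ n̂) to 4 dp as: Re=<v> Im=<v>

Re=-0.2974 Im=-0.2413

Need the full column D^2_{m',-1} for m'=−2..2 at α=3.9417, β=2.6653, γ=3.993.
cos(β/2)=0.235902, sin(β/2)=0.971777
d^2_{-2,-1}: single k=1 term ⇒ +0.025515;  D = +0.019679-0.016240i
d^2_{-1,-1}: k∈[0..1] ⇒ +0.003097 -0.157658 = -0.154561;  D = +0.012462-0.154058i
d^2_{0,-1}: k∈[0..1] ⇒ -0.031249 +0.530281 = +0.499032;  D = -0.328825-0.375376i
d^2_{1,-1}: k∈[0..1] ⇒ +0.157658 -0.891798 = -0.734140;  D = -0.733174-0.037645i
d^2_{2,-1}: single k=0 term ⇒ -0.432973;  D = +0.317153-0.294753i
Y_2^{m'}(θ=2.8806,φ=0.3535) and Σ D·Y over m':
  (+0.0197-0.0162i)·(+0.0196-0.0167i)  (+0.0125-0.1541i)·(-0.1807+0.0667i)  (-0.3288-0.3754i)·(+0.5678+0.0000i)  (-0.7332-0.0376i)·(+0.1807+0.0667i)  (+0.3172-0.2948i)·(+0.0196+0.0167i)
Y_2^-1(R⁻¹ n̂) = -0.297407-0.241262i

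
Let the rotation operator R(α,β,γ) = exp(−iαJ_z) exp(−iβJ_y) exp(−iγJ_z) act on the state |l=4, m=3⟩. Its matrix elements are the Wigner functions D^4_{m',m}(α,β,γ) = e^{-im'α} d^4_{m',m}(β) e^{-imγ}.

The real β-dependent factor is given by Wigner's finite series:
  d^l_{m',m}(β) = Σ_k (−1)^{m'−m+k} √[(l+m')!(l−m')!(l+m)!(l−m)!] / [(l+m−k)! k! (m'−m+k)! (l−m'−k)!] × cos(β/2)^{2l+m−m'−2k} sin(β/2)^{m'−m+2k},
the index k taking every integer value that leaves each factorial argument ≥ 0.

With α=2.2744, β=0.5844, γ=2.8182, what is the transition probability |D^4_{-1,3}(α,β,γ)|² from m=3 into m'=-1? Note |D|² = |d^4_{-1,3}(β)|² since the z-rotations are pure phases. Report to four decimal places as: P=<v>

P=0.0052

Split into d^4_{-1,3}(β=0.5844) × two z-phases.
Half-angle: c=0.957612, s=0.288060. N=√(6·120·5040·1)=1904.940944
k: max(0,(3)−(-1))=4 … min(4+(3),4−(-1))=5
  k=4: (−1)^0·1904.9409/(144)·0.9576^4·0.2881^4 = +0.076596
  k=5: (−1)^1·1904.9409/(240)·0.9576^2·0.2881^6 = -0.004159
d^4_{-1,3}(0.5844) = +0.076596 -0.004159 = +0.072438
|D^4_{-1,3}|² = |d^4_{-1,3}(β)|² = (+0.072438)² = 0.005247 (the z-rotation phases have unit modulus)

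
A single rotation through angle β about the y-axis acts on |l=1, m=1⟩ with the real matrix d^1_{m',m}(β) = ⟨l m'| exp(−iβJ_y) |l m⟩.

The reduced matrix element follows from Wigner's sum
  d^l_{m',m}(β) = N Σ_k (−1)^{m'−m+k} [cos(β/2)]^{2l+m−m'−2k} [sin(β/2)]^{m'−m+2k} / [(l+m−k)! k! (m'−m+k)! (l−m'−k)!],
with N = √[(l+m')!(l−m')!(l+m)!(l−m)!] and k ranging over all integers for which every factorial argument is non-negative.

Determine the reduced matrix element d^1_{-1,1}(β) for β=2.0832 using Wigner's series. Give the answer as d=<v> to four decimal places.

d=0.7451

d^1_{-1,1}(β=2.0832) via Wigner's sum:
Half-angle: c=0.504840, s=0.863213. N=√(1·2·2·1)=2.000000
k: max(0,(1)−(-1))=2 … min(1+(1),1−(-1))=2
  k=2: (−1)^0·2.0000/(2)·0.5048^0·0.8632^2 = +0.745137
d^1_{-1,1}(2.0832) = +0.745137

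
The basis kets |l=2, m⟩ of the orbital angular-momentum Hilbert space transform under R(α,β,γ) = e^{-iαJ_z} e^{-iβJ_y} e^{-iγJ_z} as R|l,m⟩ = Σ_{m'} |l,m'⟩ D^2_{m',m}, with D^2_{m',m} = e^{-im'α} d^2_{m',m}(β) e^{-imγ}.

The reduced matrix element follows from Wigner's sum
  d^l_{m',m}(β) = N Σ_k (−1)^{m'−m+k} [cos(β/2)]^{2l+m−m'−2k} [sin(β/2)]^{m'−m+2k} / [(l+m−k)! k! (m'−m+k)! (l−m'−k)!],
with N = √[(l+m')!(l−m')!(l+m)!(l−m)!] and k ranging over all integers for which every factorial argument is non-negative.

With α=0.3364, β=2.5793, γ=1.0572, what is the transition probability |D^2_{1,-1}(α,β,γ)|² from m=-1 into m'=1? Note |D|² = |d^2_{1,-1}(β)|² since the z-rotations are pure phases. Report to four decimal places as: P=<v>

Split into d^2_{1,-1}(β=2.5793) × two z-phases.
c=cos(2.5793/2)=0.277457, s=sin(2.5793/2)=0.960738; N=√[6·1·1·6]=6.000000
k∈{0,1} keeps every argument non-negative
  k=0: (−1)^2·6.0000/(2)·0.2775^2·0.9607^2 = +0.213169
  k=1: (−1)^3·6.0000/(6)·0.2775^0·0.9607^4 = -0.851961
d^2_{1,-1}(2.5793) = +0.213169 -0.851961 = -0.638793
|D^2_{1,-1}|² = |d^2_{1,-1}(β)|² = (-0.638793)² = 0.408056 (the z-rotation phases have unit modulus)

P=0.4081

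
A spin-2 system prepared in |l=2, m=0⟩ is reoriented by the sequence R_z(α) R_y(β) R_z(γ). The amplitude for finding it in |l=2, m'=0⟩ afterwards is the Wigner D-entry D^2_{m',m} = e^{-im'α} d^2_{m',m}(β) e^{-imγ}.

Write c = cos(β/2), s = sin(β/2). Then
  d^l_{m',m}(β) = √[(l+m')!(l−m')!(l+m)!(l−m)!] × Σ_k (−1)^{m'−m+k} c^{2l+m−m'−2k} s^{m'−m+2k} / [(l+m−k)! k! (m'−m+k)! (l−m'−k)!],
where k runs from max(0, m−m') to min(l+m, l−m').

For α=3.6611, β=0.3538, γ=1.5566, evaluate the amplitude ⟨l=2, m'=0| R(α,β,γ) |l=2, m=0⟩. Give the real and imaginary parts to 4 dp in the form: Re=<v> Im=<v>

Re=0.8199 Im=0.0000

First d^2_{0,0}(β=0.3538), then the phase factors e^{-i(0)α} and e^{-i(0)γ}:
c=cos(0.3538/2)=0.984394, s=sin(0.3538/2)=0.175979; N=√[2·2·2·2]=4.000000
k: max(0,(0)−(0))=0 … min(2+(0),2−(0))=2
  k=0: (−1)^0·4.0000/(4)·0.9844^4·0.1760^0 = +0.939022
  k=1: (−1)^1·4.0000/(1)·0.9844^2·0.1760^2 = -0.120038
  k=2: (−1)^2·4.0000/(4)·0.9844^0·0.1760^4 = +0.000959
d^2_{0,0}(0.3538) = +0.939022 -0.120038 +0.000959 = +0.819943
D = (+1.000000+0.000000i)·(+0.819943)·(+1.000000+0.000000i) = +0.819943+0.000000i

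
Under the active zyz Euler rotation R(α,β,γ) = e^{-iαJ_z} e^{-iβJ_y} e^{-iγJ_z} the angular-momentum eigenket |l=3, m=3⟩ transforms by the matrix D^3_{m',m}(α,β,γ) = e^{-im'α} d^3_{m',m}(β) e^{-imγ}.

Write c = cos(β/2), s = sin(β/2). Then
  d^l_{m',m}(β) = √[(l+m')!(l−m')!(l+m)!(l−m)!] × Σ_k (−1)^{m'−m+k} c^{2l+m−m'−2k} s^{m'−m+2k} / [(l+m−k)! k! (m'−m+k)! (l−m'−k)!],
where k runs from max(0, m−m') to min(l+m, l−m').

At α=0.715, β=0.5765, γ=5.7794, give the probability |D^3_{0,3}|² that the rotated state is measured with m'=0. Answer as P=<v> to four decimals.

P=0.0082

First d^3_{0,3}(β=0.5765), then the phase factors e^{-i(0)α} and e^{-i(3)γ}:
c=cos(0.5765/2)=0.958743, s=sin(0.5765/2)=0.284275; N=√[6·6·720·1]=160.996894
k: max(0,(3)−(0))=3 … min(3+(3),3−(0))=3
  k=3: (−1)^0·160.9969/(36)·0.9587^3·0.2843^3 = +0.090539
d^3_{0,3}(0.5765) = +0.090539
|D^3_{0,3}|² = |d^3_{0,3}(β)|² = (+0.090539)² = 0.008197 (the z-rotation phases have unit modulus)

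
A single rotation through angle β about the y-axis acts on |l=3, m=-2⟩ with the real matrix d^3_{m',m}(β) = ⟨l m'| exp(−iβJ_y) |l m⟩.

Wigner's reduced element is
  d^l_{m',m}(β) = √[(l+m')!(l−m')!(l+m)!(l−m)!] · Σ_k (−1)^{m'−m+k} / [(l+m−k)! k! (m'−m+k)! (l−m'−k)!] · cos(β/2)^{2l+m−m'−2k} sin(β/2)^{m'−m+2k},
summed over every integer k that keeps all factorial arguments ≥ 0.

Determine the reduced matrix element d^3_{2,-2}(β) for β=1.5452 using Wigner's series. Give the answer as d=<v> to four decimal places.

d=0.4930

d^3_{2,-2}(β=1.5452) via Wigner's sum:
c=cos(1.5452/2)=0.716098, s=sin(1.5452/2)=0.697999; N=√[120·1·1·120]=120.000000
k∈{0,1} keeps every argument non-negative
  k=0: (−1)^4·120.0000/(24)·0.7161^2·0.6980^4 = +0.608605
  k=1: (−1)^5·120.0000/(120)·0.7161^0·0.6980^6 = -0.115646
d^3_{2,-2}(1.5452) = +0.608605 -0.115646 = +0.492959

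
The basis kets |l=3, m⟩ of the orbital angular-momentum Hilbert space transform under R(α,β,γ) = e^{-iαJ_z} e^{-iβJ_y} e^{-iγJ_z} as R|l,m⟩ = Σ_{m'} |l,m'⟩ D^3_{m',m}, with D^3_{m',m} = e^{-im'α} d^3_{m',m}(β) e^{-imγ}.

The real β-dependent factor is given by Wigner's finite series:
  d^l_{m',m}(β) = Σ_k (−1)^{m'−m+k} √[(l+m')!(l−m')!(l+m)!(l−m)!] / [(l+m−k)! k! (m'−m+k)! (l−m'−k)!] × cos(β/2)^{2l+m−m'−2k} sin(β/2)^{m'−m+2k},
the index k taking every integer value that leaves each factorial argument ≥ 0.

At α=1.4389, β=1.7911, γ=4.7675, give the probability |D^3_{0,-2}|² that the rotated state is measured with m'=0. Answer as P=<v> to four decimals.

P=0.0812

First d^3_{0,-2}(β=1.7911), then the phase factors e^{-i(0)α} and e^{-i(-2)γ}:
With c≡cos(β/2)=0.625090 and s≡sin(β/2)=0.780553, N=[6·6·1·120]^{1/2}=65.726707
Admissible k: 0..1 (factorial args all ≥0)
  k=0: (−1)^2·65.7267/(12)·0.6251^4·0.7806^2 = +0.509489
  k=1: (−1)^3·65.7267/(12)·0.6251^2·0.7806^4 = -0.794428
d^3_{0,-2}(1.7911) = +0.509489 -0.794428 = -0.284940
|D^3_{0,-2}|² = |d^3_{0,-2}(β)|² = (-0.284940)² = 0.081191 (the z-rotation phases have unit modulus)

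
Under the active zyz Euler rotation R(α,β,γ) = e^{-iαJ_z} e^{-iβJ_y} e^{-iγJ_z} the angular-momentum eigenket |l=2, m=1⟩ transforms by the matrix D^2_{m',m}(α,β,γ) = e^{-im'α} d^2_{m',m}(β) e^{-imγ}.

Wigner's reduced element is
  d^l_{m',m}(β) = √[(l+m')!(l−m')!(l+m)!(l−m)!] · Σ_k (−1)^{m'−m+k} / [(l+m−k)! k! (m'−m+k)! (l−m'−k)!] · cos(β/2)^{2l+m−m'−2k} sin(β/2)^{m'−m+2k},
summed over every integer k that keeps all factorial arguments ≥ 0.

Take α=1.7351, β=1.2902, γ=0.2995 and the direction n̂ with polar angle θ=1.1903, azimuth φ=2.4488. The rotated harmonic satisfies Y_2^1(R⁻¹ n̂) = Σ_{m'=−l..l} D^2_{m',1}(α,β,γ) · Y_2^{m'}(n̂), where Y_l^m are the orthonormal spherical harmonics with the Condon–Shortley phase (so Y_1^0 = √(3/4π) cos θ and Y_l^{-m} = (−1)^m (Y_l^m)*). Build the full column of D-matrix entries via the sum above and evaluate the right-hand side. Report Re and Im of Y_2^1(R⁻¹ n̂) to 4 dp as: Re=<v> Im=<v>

Need the full column D^2_{m',1} for m'=−2..2 at α=1.7351, β=1.2902, γ=0.2995.
cos(β/2)=0.799040, sin(β/2)=0.601278
d^2_{-2,1}: single k=3 term ⇒ +0.347396;  D = -0.347249-0.010110i
d^2_{-1,1}: k∈[2..3] ⇒ +0.692483 -0.130708 = +0.561775;  D = +0.075719+0.556649i
d^2_{0,1}: k∈[1..2] ⇒ +0.751374 -0.425472 = +0.325902;  D = +0.311395-0.096155i
d^2_{1,1}: k∈[0..1] ⇒ +0.407637 -0.692483 = -0.284846;  D = +0.127427+0.254754i
d^2_{2,1}: single k=0 term ⇒ -0.613494;  D = +0.496403-0.360498i
Y_2^{m'}(θ=1.1903,φ=2.4488) and Σ D·Y over m':
  (-0.3472-0.0101i)·(+0.0613+0.3273i)  (+0.0757+0.5566i)·(-0.2050-0.1701i)  (+0.3114-0.0962i)·(-0.1849+0.0000i)  (+0.1274+0.2548i)·(+0.2050-0.1701i)  (+0.4964-0.3605i)·(+0.0613-0.3273i)
Y_2^1(R⁻¹ n̂) = -0.014459-0.377523i

Re=-0.0145 Im=-0.3775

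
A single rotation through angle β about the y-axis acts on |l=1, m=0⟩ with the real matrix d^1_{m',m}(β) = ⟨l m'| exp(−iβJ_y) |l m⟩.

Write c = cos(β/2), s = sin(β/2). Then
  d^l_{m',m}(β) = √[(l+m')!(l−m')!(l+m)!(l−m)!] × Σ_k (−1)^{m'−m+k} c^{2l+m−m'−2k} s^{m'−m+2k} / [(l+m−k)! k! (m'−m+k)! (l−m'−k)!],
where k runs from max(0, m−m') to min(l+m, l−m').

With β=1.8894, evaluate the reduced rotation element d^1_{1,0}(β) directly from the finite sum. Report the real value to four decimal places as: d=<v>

d=-0.6715

d^1_{1,0}(β=1.8894) via Wigner's sum:
With c≡cos(β/2)=0.585986 and s≡sin(β/2)=0.810321, N=[2·1·1·1]^{1/2}=1.414214
The bounds max(0,m−m')=0 and min(l+m,l−m')=0 give 1 term
  k=0: (−1)^1·1.4142/(1)·0.5860^1·0.8103^1 = -0.671521
d^1_{1,0}(1.8894) = -0.671521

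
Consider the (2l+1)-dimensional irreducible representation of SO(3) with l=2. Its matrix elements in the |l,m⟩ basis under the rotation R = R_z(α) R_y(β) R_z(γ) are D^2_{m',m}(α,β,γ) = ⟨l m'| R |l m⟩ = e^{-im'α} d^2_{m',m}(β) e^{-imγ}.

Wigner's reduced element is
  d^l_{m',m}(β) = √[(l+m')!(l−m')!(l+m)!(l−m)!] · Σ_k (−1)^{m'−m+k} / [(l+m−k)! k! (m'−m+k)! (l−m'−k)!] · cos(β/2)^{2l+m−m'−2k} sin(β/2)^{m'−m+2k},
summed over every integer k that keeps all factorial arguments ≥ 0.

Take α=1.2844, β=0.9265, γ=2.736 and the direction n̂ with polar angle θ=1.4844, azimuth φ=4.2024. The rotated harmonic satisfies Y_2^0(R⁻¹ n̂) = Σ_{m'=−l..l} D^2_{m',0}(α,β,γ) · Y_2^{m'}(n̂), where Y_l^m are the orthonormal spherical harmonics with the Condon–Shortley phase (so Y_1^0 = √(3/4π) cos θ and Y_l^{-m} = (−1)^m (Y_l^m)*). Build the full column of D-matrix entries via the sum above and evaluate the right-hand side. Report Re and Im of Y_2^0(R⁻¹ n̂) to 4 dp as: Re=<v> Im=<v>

Need the full column D^2_{m',0} for m'=−2..2 at α=1.2844, β=0.9265, γ=2.736.
cos(β/2)=0.894605, sin(β/2)=0.446858
d^2_{-2,0}: single k=2 term ⇒ +0.391451;  D = -0.328972+0.212159i
d^2_{-1,0}: k∈[1..2] ⇒ +0.783680 -0.195531 = +0.588149;  D = +0.166151+0.564193i
d^2_{0,0}: k∈[0..2] ⇒ +0.640509 -0.639236 +0.039873 = +0.041145;  D = +0.041145+0.000000i
d^2_{1,0}: k∈[0..1] ⇒ -0.783680 +0.195531 = -0.588149;  D = -0.166151+0.564193i
d^2_{2,0}: single k=0 term ⇒ +0.391451;  D = -0.328972-0.212159i
Y_2^{m'}(θ=1.4844,φ=4.2024) and Σ D·Y over m':
  (-0.3290+0.2122i)·(-0.2007-0.3267i)  (+0.1662+0.5642i)·(-0.0324+0.0580i)  (+0.0411+0.0000i)·(-0.3083+0.0000i)  (-0.1662+0.5642i)·(+0.0324+0.0580i)  (-0.3290-0.2122i)·(-0.2007+0.3267i)
Y_2^0(R⁻¹ n̂) = +0.181783+0.000000i

Re=0.1818 Im=0.0000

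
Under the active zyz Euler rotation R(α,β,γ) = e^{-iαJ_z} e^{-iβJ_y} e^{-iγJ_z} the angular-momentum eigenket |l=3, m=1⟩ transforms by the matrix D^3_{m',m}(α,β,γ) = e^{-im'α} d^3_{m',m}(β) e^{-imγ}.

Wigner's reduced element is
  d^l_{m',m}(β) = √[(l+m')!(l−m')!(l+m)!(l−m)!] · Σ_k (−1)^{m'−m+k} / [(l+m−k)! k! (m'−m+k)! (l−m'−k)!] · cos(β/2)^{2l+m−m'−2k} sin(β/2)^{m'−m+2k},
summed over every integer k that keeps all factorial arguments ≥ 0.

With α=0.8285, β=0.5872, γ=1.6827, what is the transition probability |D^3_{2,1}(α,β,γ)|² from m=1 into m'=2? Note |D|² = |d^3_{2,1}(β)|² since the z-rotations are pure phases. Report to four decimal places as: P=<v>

D^3_{2,1}(0.8285,0.5872,1.6827) = e^{-i·2·0.8285}·d^3_{2,1}(0.5872)·e^{-i·1·1.6827}. Compute d first:
Half-angle: c=0.957208, s=0.289400. N=√(120·1·24·2)=75.894664
Admissible k: 0..1 (factorial args all ≥0)
  k=0: (−1)^1·75.8947/(24)·0.9572^5·0.2894^1 = -0.735412
  k=1: (−1)^2·75.8947/(12)·0.9572^3·0.2894^3 = +0.134445
d^3_{2,1}(0.5872) = -0.735412 +0.134445 = -0.600967
|D^3_{2,1}|² = |d^3_{2,1}(β)|² = (-0.600967)² = 0.361161 (the z-rotation phases have unit modulus)

P=0.3612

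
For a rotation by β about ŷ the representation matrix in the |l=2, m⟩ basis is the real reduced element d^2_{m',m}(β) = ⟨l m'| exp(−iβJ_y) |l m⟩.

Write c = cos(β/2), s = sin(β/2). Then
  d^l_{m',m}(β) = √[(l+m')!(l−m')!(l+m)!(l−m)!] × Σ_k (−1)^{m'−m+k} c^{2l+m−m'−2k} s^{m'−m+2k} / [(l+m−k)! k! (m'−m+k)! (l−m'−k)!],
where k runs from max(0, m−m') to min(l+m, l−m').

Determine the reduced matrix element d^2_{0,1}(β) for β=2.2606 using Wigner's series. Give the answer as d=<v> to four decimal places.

d^2_{0,1}(β=2.2606) via Wigner's sum:
With c≡cos(β/2)=0.426388 and s≡sin(β/2)=0.904540, N=[2·2·6·1]^{1/2}=4.898979
k∈{1,2} keeps every argument non-negative
  k=1: (−1)^0·4.8990/(2)·0.4264^3·0.9045^1 = +0.171759
  k=2: (−1)^1·4.8990/(2)·0.4264^1·0.9045^3 = -0.772974
d^2_{0,1}(2.2606) = +0.171759 -0.772974 = -0.601214

d=-0.6012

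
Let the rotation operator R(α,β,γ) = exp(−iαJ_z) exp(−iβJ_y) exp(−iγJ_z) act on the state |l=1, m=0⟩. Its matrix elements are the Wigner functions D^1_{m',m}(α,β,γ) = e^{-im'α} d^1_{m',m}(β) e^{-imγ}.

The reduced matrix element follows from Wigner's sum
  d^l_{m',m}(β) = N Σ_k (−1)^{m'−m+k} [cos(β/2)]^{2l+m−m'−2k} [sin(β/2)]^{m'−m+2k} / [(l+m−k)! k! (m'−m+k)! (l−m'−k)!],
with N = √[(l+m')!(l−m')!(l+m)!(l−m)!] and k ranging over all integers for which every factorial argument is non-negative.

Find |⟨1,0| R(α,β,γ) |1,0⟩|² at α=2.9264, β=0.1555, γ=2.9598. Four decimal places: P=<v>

P=0.9760

First d^1_{0,0}(β=0.1555), then the phase factors e^{-i(0)α} and e^{-i(0)γ}:
c=cos(0.1555/2)=0.996979, s=sin(0.1555/2)=0.077672; N=√[1·1·1·1]=1.000000
Admissible k: 0..1 (factorial args all ≥0)
  k=0: (−1)^0·1.0000/(1)·0.9970^2·0.0777^0 = +0.993967
  k=1: (−1)^1·1.0000/(1)·0.9970^0·0.0777^2 = -0.006033
d^1_{0,0}(0.1555) = +0.993967 -0.006033 = +0.987934
|D^1_{0,0}|² = |d^1_{0,0}(β)|² = (+0.987934)² = 0.976014 (the z-rotation phases have unit modulus)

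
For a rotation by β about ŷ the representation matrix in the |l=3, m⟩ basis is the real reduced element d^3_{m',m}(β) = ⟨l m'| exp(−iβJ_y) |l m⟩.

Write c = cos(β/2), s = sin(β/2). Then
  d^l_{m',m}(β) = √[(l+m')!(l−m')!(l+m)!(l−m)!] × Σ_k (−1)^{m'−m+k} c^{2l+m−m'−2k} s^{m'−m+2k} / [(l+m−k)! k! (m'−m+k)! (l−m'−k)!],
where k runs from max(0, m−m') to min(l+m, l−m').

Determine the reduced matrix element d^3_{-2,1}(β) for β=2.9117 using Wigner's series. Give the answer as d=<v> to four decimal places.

d=-0.3415

d^3_{-2,1}(β=2.9117) via Wigner's sum:
With c≡cos(β/2)=0.114693 and s≡sin(β/2)=0.993401, N=[1·120·24·2]^{1/2}=75.894664
Admissible k: 3..4 (factorial args all ≥0)
  k=3: (−1)^0·75.8947/(12)·0.1147^3·0.9934^3 = +0.009354
  k=4: (−1)^1·75.8947/(24)·0.1147^1·0.9934^5 = -0.350882
d^3_{-2,1}(2.9117) = +0.009354 -0.350882 = -0.341528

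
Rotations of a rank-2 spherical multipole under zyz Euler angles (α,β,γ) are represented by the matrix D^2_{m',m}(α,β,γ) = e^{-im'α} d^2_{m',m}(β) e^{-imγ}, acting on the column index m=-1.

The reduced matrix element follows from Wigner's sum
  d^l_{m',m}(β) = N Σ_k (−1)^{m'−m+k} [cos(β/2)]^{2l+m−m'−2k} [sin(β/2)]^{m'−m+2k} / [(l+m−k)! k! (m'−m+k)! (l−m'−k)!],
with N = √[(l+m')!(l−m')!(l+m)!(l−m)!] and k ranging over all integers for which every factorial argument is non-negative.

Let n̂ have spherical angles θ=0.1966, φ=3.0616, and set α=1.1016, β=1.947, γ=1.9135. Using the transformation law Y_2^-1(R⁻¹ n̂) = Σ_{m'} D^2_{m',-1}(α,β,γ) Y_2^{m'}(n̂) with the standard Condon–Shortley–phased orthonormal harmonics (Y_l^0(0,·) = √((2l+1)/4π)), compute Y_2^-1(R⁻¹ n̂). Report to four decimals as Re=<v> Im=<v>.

Re=-0.1551 Im=0.2563

Need the full column D^2_{m',-1} for m'=−2..2 at α=1.1016, β=1.947, γ=1.9135.
cos(β/2)=0.562409, sin(β/2)=0.826859
d^2_{-2,-1}: single k=1 term ⇒ +0.294183;  D = -0.165060-0.243514i
d^2_{-1,-1}: k∈[0..1] ⇒ +0.100048 -0.648767 = -0.548719;  D = +0.544335-0.069224i
d^2_{0,-1}: k∈[0..1] ⇒ -0.360300 +0.778794 = +0.418494;  D = -0.140629+0.394159i
d^2_{1,-1}: k∈[0..1] ⇒ +0.648767 -0.467440 = +0.181327;  D = +0.124775+0.131570i
d^2_{2,-1}: single k=0 term ⇒ -0.635883;  D = -0.609385+0.181649i
Y_2^{m'}(θ=0.1966,φ=3.0616) and Σ D·Y over m':
  (-0.1651-0.2435i)·(+0.0146+0.0023i)  (+0.5443-0.0692i)·(-0.1475-0.0118i)  (-0.1406+0.3942i)·(+0.5947+0.0000i)  (+0.1248+0.1316i)·(+0.1475-0.0118i)  (-0.6094+0.1816i)·(+0.0146-0.0023i)
Y_2^-1(R⁻¹ n̂) = -0.155058+0.256251i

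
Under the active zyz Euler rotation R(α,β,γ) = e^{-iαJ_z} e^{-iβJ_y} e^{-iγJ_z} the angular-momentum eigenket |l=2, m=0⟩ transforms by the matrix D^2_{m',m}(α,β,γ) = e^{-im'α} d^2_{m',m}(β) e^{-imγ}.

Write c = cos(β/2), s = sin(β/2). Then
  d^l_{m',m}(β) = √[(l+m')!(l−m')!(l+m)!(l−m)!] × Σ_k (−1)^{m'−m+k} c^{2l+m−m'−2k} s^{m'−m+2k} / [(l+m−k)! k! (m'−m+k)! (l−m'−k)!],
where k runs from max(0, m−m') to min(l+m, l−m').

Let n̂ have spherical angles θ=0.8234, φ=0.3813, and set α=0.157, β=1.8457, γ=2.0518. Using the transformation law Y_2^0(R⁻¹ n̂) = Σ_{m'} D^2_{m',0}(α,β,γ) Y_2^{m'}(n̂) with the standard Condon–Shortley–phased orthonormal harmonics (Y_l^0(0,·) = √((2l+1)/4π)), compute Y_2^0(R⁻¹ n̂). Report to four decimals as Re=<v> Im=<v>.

Need the full column D^2_{m',0} for m'=−2..2 at α=0.157, β=1.8457, γ=2.0518.
cos(β/2)=0.603550, sin(β/2)=0.797325
d^2_{-2,0}: single k=2 term ⇒ +0.567248;  D = +0.539513+0.175203i
d^2_{-1,0}: k∈[1..2] ⇒ +0.429389 -0.749368 = -0.319979;  D = -0.316043-0.050031i
d^2_{0,0}: k∈[0..2] ⇒ +0.132695 -0.926313 +0.404149 = -0.389469;  D = -0.389469+0.000000i
d^2_{1,0}: k∈[0..1] ⇒ -0.429389 +0.749368 = +0.319979;  D = +0.316043-0.050031i
d^2_{2,0}: single k=0 term ⇒ +0.567248;  D = +0.539513-0.175203i
Y_2^{m'}(θ=0.8234,φ=0.3813) and Σ D·Y over m':
  (+0.5395+0.1752i)·(+0.1502-0.1436i)  (-0.3160-0.0500i)·(+0.3575-0.1433i)  (-0.3895+0.0000i)·(+0.1218+0.0000i)  (+0.3160-0.0500i)·(-0.3575-0.1433i)  (+0.5395-0.1752i)·(+0.1502+0.1436i)
Y_2^0(R⁻¹ n̂) = -0.075314+0.000000i

Re=-0.0753 Im=0.0000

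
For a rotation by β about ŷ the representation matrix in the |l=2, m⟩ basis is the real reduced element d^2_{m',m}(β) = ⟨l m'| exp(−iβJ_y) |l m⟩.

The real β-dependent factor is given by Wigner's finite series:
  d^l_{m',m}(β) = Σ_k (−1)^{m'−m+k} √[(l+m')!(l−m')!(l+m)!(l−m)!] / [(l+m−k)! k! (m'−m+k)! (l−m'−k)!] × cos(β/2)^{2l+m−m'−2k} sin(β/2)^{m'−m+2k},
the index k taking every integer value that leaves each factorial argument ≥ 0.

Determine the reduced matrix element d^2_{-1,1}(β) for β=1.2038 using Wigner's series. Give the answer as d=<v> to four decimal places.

d=0.5507

d^2_{-1,1}(β=1.2038) via Wigner's sum:
c=cos(1.2038/2)=0.824261, s=sin(1.2038/2)=0.566210; N=√[1·6·6·1]=6.000000
The bounds max(0,m−m')=2 and min(l+m,l−m')=3 give 2 terms
  k=2: (−1)^0·6.0000/(2)·0.8243^2·0.5662^2 = +0.653440
  k=3: (−1)^1·6.0000/(6)·0.8243^0·0.5662^4 = -0.102780
d^2_{-1,1}(1.2038) = +0.653440 -0.102780 = +0.550660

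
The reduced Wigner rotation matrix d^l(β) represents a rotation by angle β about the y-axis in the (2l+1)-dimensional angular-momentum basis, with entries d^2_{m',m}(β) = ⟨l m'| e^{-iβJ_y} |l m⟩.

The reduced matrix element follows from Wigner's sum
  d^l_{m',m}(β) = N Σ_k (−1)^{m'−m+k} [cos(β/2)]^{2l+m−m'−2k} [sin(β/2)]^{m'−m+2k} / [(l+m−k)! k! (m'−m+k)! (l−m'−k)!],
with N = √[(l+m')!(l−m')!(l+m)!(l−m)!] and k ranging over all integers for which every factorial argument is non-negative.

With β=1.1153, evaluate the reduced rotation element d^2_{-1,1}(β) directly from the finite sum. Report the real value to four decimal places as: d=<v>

d=0.5264

d^2_{-1,1}(β=1.1153) via Wigner's sum:
With c≡cos(β/2)=0.848501 and s≡sin(β/2)=0.529194, N=[1·6·6·1]^{1/2}=6.000000
The bounds max(0,m−m')=2 and min(l+m,l−m')=3 give 2 terms
  k=2: (−1)^0·6.0000/(2)·0.8485^2·0.5292^2 = +0.604861
  k=3: (−1)^1·6.0000/(6)·0.8485^0·0.5292^4 = -0.078426
d^2_{-1,1}(1.1153) = +0.604861 -0.078426 = +0.526435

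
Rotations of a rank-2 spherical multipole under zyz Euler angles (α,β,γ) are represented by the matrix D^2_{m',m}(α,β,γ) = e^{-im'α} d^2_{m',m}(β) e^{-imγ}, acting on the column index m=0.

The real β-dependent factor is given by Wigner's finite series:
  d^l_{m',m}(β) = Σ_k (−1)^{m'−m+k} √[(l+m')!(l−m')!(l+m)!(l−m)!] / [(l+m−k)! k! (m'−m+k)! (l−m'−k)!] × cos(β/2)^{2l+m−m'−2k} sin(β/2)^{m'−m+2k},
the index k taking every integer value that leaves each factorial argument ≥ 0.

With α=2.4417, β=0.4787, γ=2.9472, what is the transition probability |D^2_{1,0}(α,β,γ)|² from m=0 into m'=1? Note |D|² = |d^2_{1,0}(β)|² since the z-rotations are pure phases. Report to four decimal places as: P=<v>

P=0.2507

Split into d^2_{1,0}(β=0.4787) × two z-phases.
c=cos(0.4787/2)=0.971492, s=sin(0.4787/2)=0.237071; N=√[6·1·2·2]=4.898979
Admissible k: 0..1 (factorial args all ≥0)
  k=0: (−1)^1·4.8990/(2)·0.9715^3·0.2371^1 = -0.532442
  k=1: (−1)^2·4.8990/(2)·0.9715^1·0.2371^3 = +0.031707
d^2_{1,0}(0.4787) = -0.532442 +0.031707 = -0.500736
|D^2_{1,0}|² = |d^2_{1,0}(β)|² = (-0.500736)² = 0.250736 (the z-rotation phases have unit modulus)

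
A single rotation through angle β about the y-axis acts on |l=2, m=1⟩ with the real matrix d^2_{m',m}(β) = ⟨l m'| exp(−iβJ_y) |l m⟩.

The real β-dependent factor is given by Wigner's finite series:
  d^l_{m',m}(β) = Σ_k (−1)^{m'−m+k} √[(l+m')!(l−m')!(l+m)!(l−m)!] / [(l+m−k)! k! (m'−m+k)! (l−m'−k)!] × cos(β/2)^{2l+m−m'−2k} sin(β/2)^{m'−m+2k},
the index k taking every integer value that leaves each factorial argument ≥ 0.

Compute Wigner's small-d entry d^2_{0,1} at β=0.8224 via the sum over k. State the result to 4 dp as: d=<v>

d^2_{0,1}(β=0.8224) via Wigner's sum:
Half-angle: c=0.916642, s=0.399710. N=√(2·2·6·1)=4.898979
The bounds max(0,m−m')=1 and min(l+m,l−m')=2 give 2 terms
  k=1: (−1)^0·4.8990/(2)·0.9166^3·0.3997^1 = +0.754083
  k=2: (−1)^1·4.8990/(2)·0.9166^1·0.3997^3 = -0.143387
d^2_{0,1}(0.8224) = +0.754083 -0.143387 = +0.610696

d=0.6107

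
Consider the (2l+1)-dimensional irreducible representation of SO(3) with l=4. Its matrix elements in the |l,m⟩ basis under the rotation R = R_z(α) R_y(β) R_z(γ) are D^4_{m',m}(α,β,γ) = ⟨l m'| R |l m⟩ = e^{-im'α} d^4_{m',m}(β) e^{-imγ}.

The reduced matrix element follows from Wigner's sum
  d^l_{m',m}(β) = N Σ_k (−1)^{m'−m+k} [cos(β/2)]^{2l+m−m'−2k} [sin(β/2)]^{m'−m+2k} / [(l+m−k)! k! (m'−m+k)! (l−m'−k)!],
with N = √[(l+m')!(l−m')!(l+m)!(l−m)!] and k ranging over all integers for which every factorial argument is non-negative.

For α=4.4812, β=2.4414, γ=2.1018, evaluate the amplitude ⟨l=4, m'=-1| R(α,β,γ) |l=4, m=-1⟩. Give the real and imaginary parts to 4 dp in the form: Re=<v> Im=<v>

Re=-0.4837 Im=-0.1495

D^4_{-1,-1}(4.4812,2.4414,2.1018) = e^{-i·-1·4.4812}·d^4_{-1,-1}(2.4414)·e^{-i·-1·2.1018}. Compute d first:
Half-angle: c=0.342988, s=0.939340. N=√(6·120·6·120)=720.000000
The bounds max(0,m−m')=0 and min(l+m,l−m')=3 give 4 terms
  k=0: (−1)^0·720.0000/(720)·0.3430^8·0.9393^0 = +0.000192
  k=1: (−1)^1·720.0000/(48)·0.3430^6·0.9393^2 = -0.021548
  k=2: (−1)^2·720.0000/(24)·0.3430^4·0.9393^4 = +0.323243
  k=3: (−1)^3·720.0000/(72)·0.3430^2·0.9393^6 = -0.808155
d^4_{-1,-1}(2.4414) = +0.000192 -0.021548 +0.323243 -0.808155 = -0.506269
D = (-0.229135-0.973395i)·(-0.506269)·(-0.506399+0.862299i) = -0.483685-0.149523i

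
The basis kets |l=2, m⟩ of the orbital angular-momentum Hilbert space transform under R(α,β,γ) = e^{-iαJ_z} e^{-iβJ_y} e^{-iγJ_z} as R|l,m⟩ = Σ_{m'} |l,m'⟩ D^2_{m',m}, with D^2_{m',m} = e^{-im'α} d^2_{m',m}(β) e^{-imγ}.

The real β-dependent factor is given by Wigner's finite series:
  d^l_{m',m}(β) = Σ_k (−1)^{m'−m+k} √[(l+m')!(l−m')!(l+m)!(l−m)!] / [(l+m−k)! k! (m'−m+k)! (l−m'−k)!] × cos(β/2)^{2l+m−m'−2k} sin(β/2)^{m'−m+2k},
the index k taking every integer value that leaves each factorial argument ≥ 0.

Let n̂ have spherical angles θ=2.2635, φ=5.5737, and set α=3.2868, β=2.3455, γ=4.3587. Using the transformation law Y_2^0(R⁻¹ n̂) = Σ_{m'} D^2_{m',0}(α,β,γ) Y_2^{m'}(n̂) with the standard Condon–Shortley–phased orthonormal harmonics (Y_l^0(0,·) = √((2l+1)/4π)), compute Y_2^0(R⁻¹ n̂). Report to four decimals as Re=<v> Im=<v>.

Need the full column D^2_{m',0} for m'=−2..2 at α=3.2868, β=2.3455, γ=4.3587.
cos(β/2)=0.387618, sin(β/2)=0.921820
d^2_{-2,0}: single k=2 term ⇒ +0.312735;  D = +0.299639+0.089551i
d^2_{-1,0}: k∈[1..2] ⇒ +0.131503 -0.743735 = -0.612232;  D = +0.605789+0.088589i
d^2_{0,0}: k∈[0..2] ⇒ +0.022574 -0.510694 +0.722079 = +0.233959;  D = +0.233959+0.000000i
d^2_{1,0}: k∈[0..1] ⇒ -0.131503 +0.743735 = +0.612232;  D = -0.605789+0.088589i
d^2_{2,0}: single k=0 term ⇒ +0.312735;  D = +0.299639-0.089551i
Y_2^{m'}(θ=2.2635,φ=5.5737) and Σ D·Y over m':
  (+0.2996+0.0896i)·(+0.0346+0.2261i)  (+0.6058+0.0886i)·(-0.2880-0.2473i)  (+0.2340+0.0000i)·(+0.0705+0.0000i)  (-0.6058+0.0886i)·(+0.2880-0.2473i)  (+0.2996-0.0896i)·(+0.0346-0.2261i)
Y_2^0(R⁻¹ n̂) = -0.308439+0.000000i

Re=-0.3084 Im=0.0000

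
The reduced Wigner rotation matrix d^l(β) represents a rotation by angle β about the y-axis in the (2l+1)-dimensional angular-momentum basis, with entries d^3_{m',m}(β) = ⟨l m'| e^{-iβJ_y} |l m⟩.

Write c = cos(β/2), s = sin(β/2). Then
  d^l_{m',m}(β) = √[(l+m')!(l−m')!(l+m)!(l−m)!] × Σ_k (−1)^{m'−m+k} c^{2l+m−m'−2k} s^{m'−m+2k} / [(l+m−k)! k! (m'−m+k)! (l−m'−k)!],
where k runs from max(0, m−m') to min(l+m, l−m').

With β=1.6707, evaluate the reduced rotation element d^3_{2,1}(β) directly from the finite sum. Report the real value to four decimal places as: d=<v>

d^3_{2,1}(β=1.6707) via Wigner's sum:
Half-angle: c=0.670918, s=0.741531. N=√(120·1·24·2)=75.894664
Admissible k: 0..1 (factorial args all ≥0)
  k=0: (−1)^1·75.8947/(24)·0.6709^5·0.7415^1 = -0.318770
  k=1: (−1)^2·75.8947/(12)·0.6709^3·0.7415^3 = +0.778802
d^3_{2,1}(1.6707) = -0.318770 +0.778802 = +0.460032

d=0.4600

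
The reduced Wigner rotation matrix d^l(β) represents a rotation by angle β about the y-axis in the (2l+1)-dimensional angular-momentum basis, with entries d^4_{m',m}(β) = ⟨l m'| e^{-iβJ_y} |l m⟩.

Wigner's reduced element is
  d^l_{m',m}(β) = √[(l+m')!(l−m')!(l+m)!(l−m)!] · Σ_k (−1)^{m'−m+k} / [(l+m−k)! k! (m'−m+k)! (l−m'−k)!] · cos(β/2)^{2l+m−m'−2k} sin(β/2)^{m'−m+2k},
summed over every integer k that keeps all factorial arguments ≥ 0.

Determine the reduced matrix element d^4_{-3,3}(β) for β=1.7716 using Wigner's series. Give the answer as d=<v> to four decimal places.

d^4_{-3,3}(β=1.7716) via Wigner's sum:
With c≡cos(β/2)=0.632670 and s≡sin(β/2)=0.774421, N=[1·5040·5040·1]^{1/2}=5040.000000
k: max(0,(3)−(-3))=6 … min(4+(3),4−(-3))=7
  k=6: (−1)^0·5040.0000/(720)·0.6327^2·0.7744^6 = +0.604389
  k=7: (−1)^1·5040.0000/(5040)·0.6327^0·0.7744^8 = -0.129366
d^4_{-3,3}(1.7716) = +0.604389 -0.129366 = +0.475024

d=0.4750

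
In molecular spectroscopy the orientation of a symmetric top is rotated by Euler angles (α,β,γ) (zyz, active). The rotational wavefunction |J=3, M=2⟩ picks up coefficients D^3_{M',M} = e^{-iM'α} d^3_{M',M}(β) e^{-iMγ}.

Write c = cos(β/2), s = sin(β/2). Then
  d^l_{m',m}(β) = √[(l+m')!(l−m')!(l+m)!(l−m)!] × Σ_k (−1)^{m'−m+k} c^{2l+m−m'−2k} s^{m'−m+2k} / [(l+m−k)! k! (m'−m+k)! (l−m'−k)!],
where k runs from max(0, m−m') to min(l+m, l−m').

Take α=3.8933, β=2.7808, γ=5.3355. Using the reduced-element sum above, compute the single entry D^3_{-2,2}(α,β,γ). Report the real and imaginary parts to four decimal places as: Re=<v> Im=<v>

Re=0.7309 Im=0.1922

Split into d^3_{-2,2}(β=2.7808) × two z-phases.
c=cos(2.7808/2)=0.179419, s=sin(2.7808/2)=0.983773; N=√[1·120·120·1]=120.000000
Admissible k: 4..5 (factorial args all ≥0)
  k=4: (−1)^0·120.0000/(24)·0.1794^2·0.9838^4 = +0.150761
  k=5: (−1)^1·120.0000/(120)·0.1794^0·0.9838^6 = -0.906501
d^3_{-2,2}(2.7808) = +0.150761 -0.906501 = -0.755741
Phases: e^{-i·(-2)·3.8933}=+0.067331+0.997731i, e^{-i·(2)·5.3355}=-0.318905+0.947787i ⇒ D=+0.730883+0.192235i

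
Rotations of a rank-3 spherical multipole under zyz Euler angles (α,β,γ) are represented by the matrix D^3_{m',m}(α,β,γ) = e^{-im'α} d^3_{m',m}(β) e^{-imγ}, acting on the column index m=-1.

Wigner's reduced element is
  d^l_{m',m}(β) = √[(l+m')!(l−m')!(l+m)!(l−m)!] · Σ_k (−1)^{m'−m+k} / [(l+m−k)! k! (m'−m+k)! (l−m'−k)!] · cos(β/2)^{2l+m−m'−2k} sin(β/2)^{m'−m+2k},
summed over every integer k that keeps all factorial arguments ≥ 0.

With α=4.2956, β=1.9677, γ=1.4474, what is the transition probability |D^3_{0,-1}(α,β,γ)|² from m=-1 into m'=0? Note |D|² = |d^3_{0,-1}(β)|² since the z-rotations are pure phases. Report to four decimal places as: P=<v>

P=0.0102

Split into d^3_{0,-1}(β=1.9677) × two z-phases.
Half-angle: c=0.553821, s=0.832636. N=√(6·6·2·24)=41.569219
k∈{0,1,2} keeps every argument non-negative
  k=0: (−1)^1·41.5692/(12)·0.5538^5·0.8326^1 = -0.150277
  k=1: (−1)^2·41.5692/(4)·0.5538^3·0.8326^3 = +1.019026
  k=2: (−1)^3·41.5692/(12)·0.5538^1·0.8326^5 = -0.767777
d^3_{0,-1}(1.9677) = -0.150277 +1.019026 -0.767777 = +0.100972
|D^3_{0,-1}|² = |d^3_{0,-1}(β)|² = (+0.100972)² = 0.010195 (the z-rotation phases have unit modulus)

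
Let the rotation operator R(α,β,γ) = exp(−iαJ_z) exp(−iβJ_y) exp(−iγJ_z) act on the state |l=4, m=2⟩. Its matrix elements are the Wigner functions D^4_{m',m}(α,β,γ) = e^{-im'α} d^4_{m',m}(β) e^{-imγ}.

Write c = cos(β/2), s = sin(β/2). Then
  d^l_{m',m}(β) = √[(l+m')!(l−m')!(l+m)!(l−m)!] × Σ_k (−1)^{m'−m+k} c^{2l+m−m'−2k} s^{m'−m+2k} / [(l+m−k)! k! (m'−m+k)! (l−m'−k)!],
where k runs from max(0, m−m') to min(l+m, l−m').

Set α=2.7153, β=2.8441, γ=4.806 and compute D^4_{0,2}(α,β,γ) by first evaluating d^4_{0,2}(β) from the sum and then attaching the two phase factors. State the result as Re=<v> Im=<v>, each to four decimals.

Re=-0.1801 Im=0.0341

D^4_{0,2}(2.7153,2.8441,4.806) = e^{-i·0·2.7153}·d^4_{0,2}(2.8441)·e^{-i·2·4.806}. Compute d first:
c=cos(2.8441/2)=0.148198, s=sin(2.8441/2)=0.988958; N=√[24·24·720·2]=910.735966
k: max(0,(2)−(0))=2 … min(4+(2),4−(0))=4
  k=2: (−1)^0·910.7360/(96)·0.1482^6·0.9890^2 = +0.000098
  k=3: (−1)^1·910.7360/(36)·0.1482^4·0.9890^4 = -0.011673
  k=4: (−1)^2·910.7360/(96)·0.1482^2·0.9890^6 = +0.194928
d^4_{0,2}(2.8441) = +0.000098 -0.011673 +0.194928 = +0.183354
D = (+1.000000+0.000000i)·(+0.183354)·(-0.982525+0.186130i) = -0.180150+0.034128i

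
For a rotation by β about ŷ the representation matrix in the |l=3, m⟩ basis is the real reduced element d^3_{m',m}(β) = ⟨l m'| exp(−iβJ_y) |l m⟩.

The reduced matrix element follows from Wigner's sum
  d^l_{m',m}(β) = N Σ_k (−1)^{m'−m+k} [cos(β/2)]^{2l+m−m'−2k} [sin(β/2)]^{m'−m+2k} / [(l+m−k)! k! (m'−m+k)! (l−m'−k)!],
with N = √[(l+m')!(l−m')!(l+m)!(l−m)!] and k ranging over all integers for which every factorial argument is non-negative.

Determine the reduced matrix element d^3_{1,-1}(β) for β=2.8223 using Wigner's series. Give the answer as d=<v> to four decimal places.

d^3_{1,-1}(β=2.8223) via Wigner's sum:
c=cos(2.8223/2)=0.158969, s=sin(2.8223/2)=0.987284; N=√[24·2·2·24]=48.000000
k∈{0,1,2} keeps every argument non-negative
  k=0: (−1)^2·48.0000/(8)·0.1590^4·0.9873^2 = +0.003735
  k=1: (−1)^3·48.0000/(6)·0.1590^2·0.9873^4 = -0.192080
  k=2: (−1)^4·48.0000/(48)·0.1590^0·0.9873^6 = +0.926086
d^3_{1,-1}(2.8223) = +0.003735 -0.192080 +0.926086 = +0.737741

d=0.7377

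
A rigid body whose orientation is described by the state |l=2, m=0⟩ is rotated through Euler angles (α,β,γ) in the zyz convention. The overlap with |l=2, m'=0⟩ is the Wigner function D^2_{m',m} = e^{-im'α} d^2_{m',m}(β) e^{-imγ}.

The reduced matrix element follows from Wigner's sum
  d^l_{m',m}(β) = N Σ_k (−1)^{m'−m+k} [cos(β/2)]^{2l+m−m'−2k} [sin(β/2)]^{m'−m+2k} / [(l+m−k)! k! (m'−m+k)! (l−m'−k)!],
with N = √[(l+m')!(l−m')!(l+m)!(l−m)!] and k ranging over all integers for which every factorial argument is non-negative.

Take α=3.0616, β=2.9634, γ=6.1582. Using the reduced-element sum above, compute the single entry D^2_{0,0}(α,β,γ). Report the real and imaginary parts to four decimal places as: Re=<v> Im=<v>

First d^2_{0,0}(β=2.9634), then the phase factors e^{-i(0)α} and e^{-i(0)γ}:
c=cos(2.9634/2)=0.088978, s=sin(2.9634/2)=0.996034; N=√[2·2·2·2]=4.000000
The bounds max(0,m−m')=0 and min(l+m,l−m')=2 give 3 terms
  k=0: (−1)^0·4.0000/(4)·0.0890^4·0.9960^0 = +0.000063
  k=1: (−1)^1·4.0000/(1)·0.0890^2·0.9960^2 = -0.031418
  k=2: (−1)^2·4.0000/(4)·0.0890^0·0.9960^4 = +0.984228
d^2_{0,0}(2.9634) = +0.000063 -0.031418 +0.984228 = +0.952873
D = (+1.000000+0.000000i)·(+0.952873)·(+1.000000+0.000000i) = +0.952873+0.000000i

Re=0.9529 Im=0.0000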